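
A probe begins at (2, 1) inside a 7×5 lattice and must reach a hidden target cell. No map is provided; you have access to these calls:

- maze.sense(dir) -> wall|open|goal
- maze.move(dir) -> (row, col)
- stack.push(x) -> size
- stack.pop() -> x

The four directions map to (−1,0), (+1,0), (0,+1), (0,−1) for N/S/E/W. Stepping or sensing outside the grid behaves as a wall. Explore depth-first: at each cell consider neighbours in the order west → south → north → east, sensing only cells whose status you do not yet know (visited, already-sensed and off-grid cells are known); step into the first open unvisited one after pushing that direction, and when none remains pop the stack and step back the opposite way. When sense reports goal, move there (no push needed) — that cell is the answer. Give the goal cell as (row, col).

;; maze.sense(dir: west) => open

;; stack.push(x: west) => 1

;; maze.move(dir: west) => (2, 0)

;; maze.sense(dir: south) => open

;; stack.push(x: south) => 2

;; maze.move(dir: south) => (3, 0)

;; maze.sense(dir: south) => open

;; stack.push(x: south) => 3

;; maze.move(dir: south) => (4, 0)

;; maze.sense(dir: south) => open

;; stack.push(x: south) => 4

;; maze.move(dir: south) => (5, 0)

;; maze.sense(dir: south) => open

;; stack.push(x: south) => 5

;; maze.move(dir: south) => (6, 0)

;; maze.sense(dir: east) => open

;; stack.push(x: east) => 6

;; maze.move(dir: east) => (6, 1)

;; maze.sense(dir: north) => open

;; stack.push(x: north) => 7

;; maze.move(dir: north) => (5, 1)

;; maze.sense(dir: north) => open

;; stack.push(x: north) => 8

;; maze.move(dir: north) => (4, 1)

;; maze.sense(dir: north) => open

;; stack.push(x: north) => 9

;; maze.move(dir: north) => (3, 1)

;; maze.sense(dir: east) => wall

;; stack.pop() => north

;; maze.move(dir: south) => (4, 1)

;; maze.sense(dir: east) => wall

;; stack.pop() => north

;; maze.move(dir: south) => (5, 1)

;; maze.sense(dir: east) => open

;; stack.push(x: east) => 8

;; maze.move(dir: east) => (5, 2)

;; maze.sense(dir: south) => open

;; stack.push(x: south) => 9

;; maze.move(dir: south) => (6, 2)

;; maze.sense(dir: east) => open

;; stack.push(x: east) => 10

;; maze.move(dir: east) => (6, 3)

;; maze.sense(dir: north) => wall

;; maze.sense(dir: east) => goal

;; maze.move(dir: east) => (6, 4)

Answer: (6, 4)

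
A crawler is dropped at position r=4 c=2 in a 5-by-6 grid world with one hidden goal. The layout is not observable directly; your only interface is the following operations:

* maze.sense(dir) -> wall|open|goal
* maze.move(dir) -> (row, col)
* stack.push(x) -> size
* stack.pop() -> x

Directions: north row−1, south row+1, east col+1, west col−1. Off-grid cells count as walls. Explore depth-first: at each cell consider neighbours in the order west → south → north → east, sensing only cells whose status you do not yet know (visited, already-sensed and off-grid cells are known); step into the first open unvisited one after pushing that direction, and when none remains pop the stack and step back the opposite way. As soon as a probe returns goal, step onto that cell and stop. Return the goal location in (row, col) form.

-- 1. sense(dir='west') -> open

-- 2. push(x='west') -> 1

-- 3. move(dir='west') -> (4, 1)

-- 4. sense(dir='west') -> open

-- 5. push(x='west') -> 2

-- 6. move(dir='west') -> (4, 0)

-- 7. sense(dir='north') -> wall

-- 8. pop() -> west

-- 9. move(dir='east') -> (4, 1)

-- 10. sense(dir='north') -> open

-- 11. push(x='north') -> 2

-- 12. move(dir='north') -> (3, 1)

-- 13. sense(dir='north') -> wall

-- 14. sense(dir='east') -> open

-- 15. push(x='east') -> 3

-- 16. move(dir='east') -> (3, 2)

-- 17. sense(dir='north') -> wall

-- 18. sense(dir='east') -> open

-- 19. push(x='east') -> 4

-- 20. move(dir='east') -> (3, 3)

-- 21. sense(dir='south') -> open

-- 22. push(x='south') -> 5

-- 23. move(dir='south') -> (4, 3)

-- 24. sense(dir='east') -> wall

-- 25. pop() -> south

-- 26. move(dir='north') -> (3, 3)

-- 27. sense(dir='north') -> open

-- 28. push(x='north') -> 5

-- 29. move(dir='north') -> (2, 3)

-- 30. sense(dir='north') -> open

-- 31. push(x='north') -> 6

-- 32. move(dir='north') -> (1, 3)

-- 33. sense(dir='west') -> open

-- 34. push(x='west') -> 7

-- 35. move(dir='west') -> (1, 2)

-- 36. sense(dir='west') -> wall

-- 37. sense(dir='north') -> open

-- 38. push(x='north') -> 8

-- 39. move(dir='north') -> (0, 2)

-- 40. sense(dir='west') -> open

-- 41. push(x='west') -> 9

-- 42. move(dir='west') -> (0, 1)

-- 43. sense(dir='west') -> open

-- 44. push(x='west') -> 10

-- 45. move(dir='west') -> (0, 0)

-- 46. sense(dir='south') -> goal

-- 47. move(dir='south') -> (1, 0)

Answer: (1, 0)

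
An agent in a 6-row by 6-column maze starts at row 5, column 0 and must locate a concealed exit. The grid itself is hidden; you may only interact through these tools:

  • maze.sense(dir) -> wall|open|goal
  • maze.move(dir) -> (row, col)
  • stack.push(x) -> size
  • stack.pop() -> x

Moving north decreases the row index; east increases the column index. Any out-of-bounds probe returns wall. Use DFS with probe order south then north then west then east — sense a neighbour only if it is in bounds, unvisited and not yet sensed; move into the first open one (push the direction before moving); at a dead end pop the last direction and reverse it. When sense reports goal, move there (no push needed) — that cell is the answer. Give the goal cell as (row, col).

Now I run maze.sense(dir: north), giving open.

Now I run stack.push(x: north), giving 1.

Next I call maze.move(dir: north), — result: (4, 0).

I try maze.sense(dir: north), and get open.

Using stack.push(x: north), giving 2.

Then maze.move(dir: north), which returns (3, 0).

Then maze.sense(dir: north), which returns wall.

I call maze.sense(dir: east), yielding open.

Now I run stack.push(x: east), : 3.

Using maze.move(dir: east), and see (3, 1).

I run maze.sense(dir: south), : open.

Next I call stack.push(x: south), — result: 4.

Using maze.move(dir: south), giving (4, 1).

I use maze.sense(dir: south), and see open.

Invoking stack.push(x: south), yielding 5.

I invoke maze.move(dir: south), which returns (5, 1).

I run maze.sense(dir: east), — result: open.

I try stack.push(x: east), yielding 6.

I try maze.move(dir: east), and see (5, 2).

Using maze.sense(dir: north), → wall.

Using maze.sense(dir: east), → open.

Next I call stack.push(x: east), and get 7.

Invoking maze.move(dir: east), — result: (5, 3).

I try maze.sense(dir: north), and get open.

I try stack.push(x: north), which returns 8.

I invoke maze.move(dir: north), : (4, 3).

Calling maze.sense(dir: north), and get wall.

Then maze.sense(dir: east), → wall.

Invoking stack.pop(), : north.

I invoke maze.move(dir: south), which returns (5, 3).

I call maze.sense(dir: east), and get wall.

Calling stack.pop, : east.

I try maze.move(dir: west), — result: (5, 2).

I invoke stack.pop, and get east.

Using maze.move(dir: west), and get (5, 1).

I try stack.pop(), which returns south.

I try maze.move(dir: north), — result: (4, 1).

I invoke stack.pop, giving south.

I run maze.move(dir: north), giving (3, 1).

I use maze.sense(dir: north), which returns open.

Next I call stack.push(x: north), → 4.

I invoke maze.move(dir: north), → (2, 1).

I invoke maze.sense(dir: north), — result: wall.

Using maze.sense(dir: east), giving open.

I use stack.push(x: east), : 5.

I invoke maze.move(dir: east), and see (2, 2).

Next I call maze.sense(dir: south), : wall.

Using maze.sense(dir: north), giving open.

I try stack.push(x: north), and get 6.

I try maze.move(dir: north), giving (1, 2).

Invoking maze.sense(dir: north), — result: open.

I use stack.push(x: north), — result: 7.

I use maze.move(dir: north), and observe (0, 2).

Now I run maze.sense(dir: west), and see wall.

Calling maze.sense(dir: east), and see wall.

Next I call stack.pop(), giving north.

Using maze.move(dir: south), giving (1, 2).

Next I call maze.sense(dir: east), : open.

Next I call stack.push(x: east), and observe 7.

I try maze.move(dir: east), — result: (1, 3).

Next I call maze.sense(dir: south), — result: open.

Calling stack.push(x: south), : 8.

I use maze.move(dir: south), : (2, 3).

Using maze.sense(dir: east), which returns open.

Then stack.push(x: east), and observe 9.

Calling maze.move(dir: east), yielding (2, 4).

Now I run maze.sense(dir: south), giving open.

Now I run stack.push(x: south), and get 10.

I run maze.move(dir: south), yielding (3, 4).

Next I call maze.sense(dir: east), : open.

I invoke stack.push(x: east), — result: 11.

Now I run maze.move(dir: east), yielding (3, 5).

I invoke maze.sense(dir: south), : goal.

Now I run maze.move(dir: south), and see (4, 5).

Answer: (4, 5)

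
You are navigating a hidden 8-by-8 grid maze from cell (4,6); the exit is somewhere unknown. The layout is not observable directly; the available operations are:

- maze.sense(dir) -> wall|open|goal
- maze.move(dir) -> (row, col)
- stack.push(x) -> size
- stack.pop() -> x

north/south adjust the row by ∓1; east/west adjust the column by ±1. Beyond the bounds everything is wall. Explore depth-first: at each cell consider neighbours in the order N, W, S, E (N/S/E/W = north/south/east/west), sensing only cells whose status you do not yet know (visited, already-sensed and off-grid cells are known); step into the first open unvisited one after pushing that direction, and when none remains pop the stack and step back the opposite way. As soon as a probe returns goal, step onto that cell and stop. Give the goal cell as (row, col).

# sense(dir→north) ~> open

# push(x→north) ~> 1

# move(dir→north) ~> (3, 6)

# sense(dir→north) ~> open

# push(x→north) ~> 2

# move(dir→north) ~> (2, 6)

# sense(dir→north) ~> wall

# sense(dir→west) ~> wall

# sense(dir→east) ~> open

# push(x→east) ~> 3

# move(dir→east) ~> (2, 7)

# sense(dir→north) ~> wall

# sense(dir→south) ~> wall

# pop() ~> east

# move(dir→west) ~> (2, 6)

# pop() ~> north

# move(dir→south) ~> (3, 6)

# sense(dir→west) ~> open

# push(x→west) ~> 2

# move(dir→west) ~> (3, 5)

# sense(dir→west) ~> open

# push(x→west) ~> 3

# move(dir→west) ~> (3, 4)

# sense(dir→north) ~> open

# push(x→north) ~> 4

# move(dir→north) ~> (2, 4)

# sense(dir→north) ~> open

# push(x→north) ~> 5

# move(dir→north) ~> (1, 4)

# sense(dir→north) ~> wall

# sense(dir→west) ~> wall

# sense(dir→east) ~> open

# push(x→east) ~> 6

# move(dir→east) ~> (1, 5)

# sense(dir→north) ~> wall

# pop() ~> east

# move(dir→west) ~> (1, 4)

# pop() ~> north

# move(dir→south) ~> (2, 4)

# sense(dir→west) ~> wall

# pop() ~> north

# move(dir→south) ~> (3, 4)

# sense(dir→west) ~> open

# push(x→west) ~> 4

# move(dir→west) ~> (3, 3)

# sense(dir→west) ~> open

# push(x→west) ~> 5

# move(dir→west) ~> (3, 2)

# sense(dir→north) ~> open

# push(x→north) ~> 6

# move(dir→north) ~> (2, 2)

# sense(dir→north) ~> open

# push(x→north) ~> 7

# move(dir→north) ~> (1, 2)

# sense(dir→north) ~> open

# push(x→north) ~> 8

# move(dir→north) ~> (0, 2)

# sense(dir→west) ~> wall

# sense(dir→east) ~> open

# push(x→east) ~> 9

# move(dir→east) ~> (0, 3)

# pop() ~> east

# move(dir→west) ~> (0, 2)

# pop() ~> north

# move(dir→south) ~> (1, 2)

# sense(dir→west) ~> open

# push(x→west) ~> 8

# move(dir→west) ~> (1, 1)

# sense(dir→west) ~> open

# push(x→west) ~> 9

# move(dir→west) ~> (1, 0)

# sense(dir→north) ~> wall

# sense(dir→south) ~> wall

# pop() ~> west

# move(dir→east) ~> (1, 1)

# sense(dir→south) ~> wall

# pop() ~> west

# move(dir→east) ~> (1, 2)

# pop() ~> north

# move(dir→south) ~> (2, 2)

# pop() ~> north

# move(dir→south) ~> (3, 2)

# sense(dir→west) ~> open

# push(x→west) ~> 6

# move(dir→west) ~> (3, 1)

# sense(dir→west) ~> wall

# sense(dir→south) ~> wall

# pop() ~> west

# move(dir→east) ~> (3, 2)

# sense(dir→south) ~> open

# push(x→south) ~> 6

# move(dir→south) ~> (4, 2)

# sense(dir→south) ~> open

# push(x→south) ~> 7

# move(dir→south) ~> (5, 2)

# sense(dir→west) ~> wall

# sense(dir→south) ~> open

# push(x→south) ~> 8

# move(dir→south) ~> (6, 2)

# sense(dir→west) ~> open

# push(x→west) ~> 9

# move(dir→west) ~> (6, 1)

# sense(dir→west) ~> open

# push(x→west) ~> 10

# move(dir→west) ~> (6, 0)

# sense(dir→north) ~> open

# push(x→north) ~> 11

# move(dir→north) ~> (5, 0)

# sense(dir→north) ~> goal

# move(dir→north) ~> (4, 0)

Answer: (4, 0)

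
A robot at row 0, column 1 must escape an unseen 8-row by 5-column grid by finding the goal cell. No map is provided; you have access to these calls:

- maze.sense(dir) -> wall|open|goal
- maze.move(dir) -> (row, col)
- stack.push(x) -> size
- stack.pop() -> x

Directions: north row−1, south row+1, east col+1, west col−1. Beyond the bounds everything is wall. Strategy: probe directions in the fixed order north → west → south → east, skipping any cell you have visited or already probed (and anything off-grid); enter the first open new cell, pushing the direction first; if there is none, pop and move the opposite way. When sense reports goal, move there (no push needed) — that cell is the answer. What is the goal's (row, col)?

[in] maze.sense dir=west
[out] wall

[in] maze.sense dir=south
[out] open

[in] stack.push x=south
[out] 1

[in] maze.move dir=south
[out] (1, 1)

[in] maze.sense dir=west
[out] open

[in] stack.push x=west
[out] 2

[in] maze.move dir=west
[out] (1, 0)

[in] maze.sense dir=south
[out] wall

[in] stack.pop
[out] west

[in] maze.move dir=east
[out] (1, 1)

[in] maze.sense dir=south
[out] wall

[in] maze.sense dir=east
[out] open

[in] stack.push x=east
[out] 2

[in] maze.move dir=east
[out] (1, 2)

[in] maze.sense dir=north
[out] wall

[in] maze.sense dir=south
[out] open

[in] stack.push x=south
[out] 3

[in] maze.move dir=south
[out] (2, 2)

[in] maze.sense dir=south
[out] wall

[in] maze.sense dir=east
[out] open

[in] stack.push x=east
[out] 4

[in] maze.move dir=east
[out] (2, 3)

[in] maze.sense dir=north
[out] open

[in] stack.push x=north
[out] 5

[in] maze.move dir=north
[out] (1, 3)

[in] maze.sense dir=north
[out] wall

[in] maze.sense dir=east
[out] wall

[in] stack.pop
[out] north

[in] maze.move dir=south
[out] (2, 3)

[in] maze.sense dir=south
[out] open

[in] stack.push x=south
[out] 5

[in] maze.move dir=south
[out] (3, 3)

[in] maze.sense dir=south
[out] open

[in] stack.push x=south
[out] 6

[in] maze.move dir=south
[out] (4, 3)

[in] maze.sense dir=west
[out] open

[in] stack.push x=west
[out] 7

[in] maze.move dir=west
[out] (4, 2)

[in] maze.sense dir=west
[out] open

[in] stack.push x=west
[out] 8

[in] maze.move dir=west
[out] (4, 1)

[in] maze.sense dir=north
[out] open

[in] stack.push x=north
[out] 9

[in] maze.move dir=north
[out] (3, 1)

[in] maze.sense dir=west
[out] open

[in] stack.push x=west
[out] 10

[in] maze.move dir=west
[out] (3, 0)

[in] maze.sense dir=south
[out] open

[in] stack.push x=south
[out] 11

[in] maze.move dir=south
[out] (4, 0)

[in] maze.sense dir=south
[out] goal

[in] maze.move dir=south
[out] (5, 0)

Answer: (5, 0)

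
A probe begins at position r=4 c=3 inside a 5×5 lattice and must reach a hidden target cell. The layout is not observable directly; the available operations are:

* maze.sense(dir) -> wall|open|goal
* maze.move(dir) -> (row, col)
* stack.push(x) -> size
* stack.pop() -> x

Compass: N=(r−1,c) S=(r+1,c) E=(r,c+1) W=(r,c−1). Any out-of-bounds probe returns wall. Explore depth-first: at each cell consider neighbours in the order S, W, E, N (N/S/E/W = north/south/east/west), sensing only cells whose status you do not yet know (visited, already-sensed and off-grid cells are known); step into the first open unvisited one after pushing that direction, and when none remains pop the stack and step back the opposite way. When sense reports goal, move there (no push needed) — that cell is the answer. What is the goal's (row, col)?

==> maze.sense(dir='west')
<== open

==> stack.push(x='west')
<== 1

==> maze.move(dir='west')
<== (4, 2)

==> maze.sense(dir='west')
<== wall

==> maze.sense(dir='north')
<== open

==> stack.push(x='north')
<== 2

==> maze.move(dir='north')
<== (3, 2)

==> maze.sense(dir='west')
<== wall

==> maze.sense(dir='east')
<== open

==> stack.push(x='east')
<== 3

==> maze.move(dir='east')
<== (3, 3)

==> maze.sense(dir='east')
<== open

==> stack.push(x='east')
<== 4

==> maze.move(dir='east')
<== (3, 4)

==> maze.sense(dir='south')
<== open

==> stack.push(x='south')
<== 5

==> maze.move(dir='south')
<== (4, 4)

==> stack.pop()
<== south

==> maze.move(dir='north')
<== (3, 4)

==> maze.sense(dir='north')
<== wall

==> stack.pop()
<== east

==> maze.move(dir='west')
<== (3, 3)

==> maze.sense(dir='north')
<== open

==> stack.push(x='north')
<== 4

==> maze.move(dir='north')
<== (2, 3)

==> maze.sense(dir='west')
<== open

==> stack.push(x='west')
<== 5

==> maze.move(dir='west')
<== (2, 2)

==> maze.sense(dir='west')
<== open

==> stack.push(x='west')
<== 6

==> maze.move(dir='west')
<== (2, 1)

==> maze.sense(dir='west')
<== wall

==> maze.sense(dir='north')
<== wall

==> stack.pop()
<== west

==> maze.move(dir='east')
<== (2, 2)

==> maze.sense(dir='north')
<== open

==> stack.push(x='north')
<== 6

==> maze.move(dir='north')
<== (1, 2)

==> maze.sense(dir='east')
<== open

==> stack.push(x='east')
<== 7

==> maze.move(dir='east')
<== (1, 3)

==> maze.sense(dir='east')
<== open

==> stack.push(x='east')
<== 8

==> maze.move(dir='east')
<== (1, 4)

==> maze.sense(dir='north')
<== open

==> stack.push(x='north')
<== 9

==> maze.move(dir='north')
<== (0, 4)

==> maze.sense(dir='west')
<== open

==> stack.push(x='west')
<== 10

==> maze.move(dir='west')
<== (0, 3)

==> maze.sense(dir='west')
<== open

==> stack.push(x='west')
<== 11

==> maze.move(dir='west')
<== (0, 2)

==> maze.sense(dir='west')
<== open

==> stack.push(x='west')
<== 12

==> maze.move(dir='west')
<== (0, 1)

==> maze.sense(dir='west')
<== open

==> stack.push(x='west')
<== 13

==> maze.move(dir='west')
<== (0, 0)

==> maze.sense(dir='south')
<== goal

==> maze.move(dir='south')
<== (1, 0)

Answer: (1, 0)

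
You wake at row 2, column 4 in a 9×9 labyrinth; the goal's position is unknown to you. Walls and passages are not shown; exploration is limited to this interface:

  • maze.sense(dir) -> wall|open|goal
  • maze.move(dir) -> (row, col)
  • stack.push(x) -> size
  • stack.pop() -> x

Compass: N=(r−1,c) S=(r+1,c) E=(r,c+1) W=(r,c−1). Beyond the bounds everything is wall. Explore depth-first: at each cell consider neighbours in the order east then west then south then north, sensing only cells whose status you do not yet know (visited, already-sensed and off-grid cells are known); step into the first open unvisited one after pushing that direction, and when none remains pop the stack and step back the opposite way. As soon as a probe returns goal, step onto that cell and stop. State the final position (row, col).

% sense dir=east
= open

% push x=east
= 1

% move dir=east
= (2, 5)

% sense dir=east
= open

% push x=east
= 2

% move dir=east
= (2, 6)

% sense dir=east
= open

% push x=east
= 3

% move dir=east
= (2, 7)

% sense dir=east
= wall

% sense dir=south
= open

% push x=south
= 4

% move dir=south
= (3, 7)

% sense dir=east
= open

% push x=east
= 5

% move dir=east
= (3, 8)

% sense dir=south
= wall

% pop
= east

% move dir=west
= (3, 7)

% sense dir=west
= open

% push x=west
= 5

% move dir=west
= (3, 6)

% sense dir=west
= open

% push x=west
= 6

% move dir=west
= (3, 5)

% sense dir=west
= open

% push x=west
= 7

% move dir=west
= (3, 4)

% sense dir=west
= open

% push x=west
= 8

% move dir=west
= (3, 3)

% sense dir=west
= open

% push x=west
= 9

% move dir=west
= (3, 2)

% sense dir=west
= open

% push x=west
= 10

% move dir=west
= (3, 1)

% sense dir=west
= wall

% sense dir=south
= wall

% sense dir=north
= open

% push x=north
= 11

% move dir=north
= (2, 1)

% sense dir=east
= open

% push x=east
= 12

% move dir=east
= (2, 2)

% sense dir=east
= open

% push x=east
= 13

% move dir=east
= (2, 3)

% sense dir=north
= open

% push x=north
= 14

% move dir=north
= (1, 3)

% sense dir=east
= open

% push x=east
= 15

% move dir=east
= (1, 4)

% sense dir=east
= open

% push x=east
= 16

% move dir=east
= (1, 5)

% sense dir=east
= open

% push x=east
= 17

% move dir=east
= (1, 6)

% sense dir=east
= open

% push x=east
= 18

% move dir=east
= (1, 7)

% sense dir=east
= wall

% sense dir=north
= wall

% pop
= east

% move dir=west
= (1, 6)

% sense dir=north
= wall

% pop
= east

% move dir=west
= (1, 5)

% sense dir=north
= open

% push x=north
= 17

% move dir=north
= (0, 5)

% sense dir=west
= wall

% pop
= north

% move dir=south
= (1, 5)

% pop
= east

% move dir=west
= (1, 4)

% pop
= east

% move dir=west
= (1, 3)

% sense dir=west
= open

% push x=west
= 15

% move dir=west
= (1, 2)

% sense dir=west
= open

% push x=west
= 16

% move dir=west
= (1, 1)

% sense dir=west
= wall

% sense dir=north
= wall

% pop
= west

% move dir=east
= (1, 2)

% sense dir=north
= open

% push x=north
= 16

% move dir=north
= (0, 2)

% sense dir=east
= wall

% pop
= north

% move dir=south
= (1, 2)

% pop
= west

% move dir=east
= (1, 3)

% pop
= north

% move dir=south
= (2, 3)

% pop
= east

% move dir=west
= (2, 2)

% pop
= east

% move dir=west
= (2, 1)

% sense dir=west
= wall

% pop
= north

% move dir=south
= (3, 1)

% pop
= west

% move dir=east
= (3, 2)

% sense dir=south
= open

% push x=south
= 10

% move dir=south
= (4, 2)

% sense dir=east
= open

% push x=east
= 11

% move dir=east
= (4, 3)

% sense dir=east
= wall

% sense dir=south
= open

% push x=south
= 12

% move dir=south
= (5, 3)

% sense dir=east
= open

% push x=east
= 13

% move dir=east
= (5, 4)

% sense dir=east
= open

% push x=east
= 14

% move dir=east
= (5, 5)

% sense dir=east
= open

% push x=east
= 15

% move dir=east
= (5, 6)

% sense dir=east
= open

% push x=east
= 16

% move dir=east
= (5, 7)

% sense dir=east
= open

% push x=east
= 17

% move dir=east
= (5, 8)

% sense dir=south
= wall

% pop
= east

% move dir=west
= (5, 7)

% sense dir=south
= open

% push x=south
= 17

% move dir=south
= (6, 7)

% sense dir=west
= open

% push x=west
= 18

% move dir=west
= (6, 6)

% sense dir=west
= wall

% sense dir=south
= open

% push x=south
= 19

% move dir=south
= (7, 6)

% sense dir=east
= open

% push x=east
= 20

% move dir=east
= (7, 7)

% sense dir=east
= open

% push x=east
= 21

% move dir=east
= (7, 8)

% sense dir=south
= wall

% pop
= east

% move dir=west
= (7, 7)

% sense dir=south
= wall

% pop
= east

% move dir=west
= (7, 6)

% sense dir=west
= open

% push x=west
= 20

% move dir=west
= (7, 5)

% sense dir=west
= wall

% sense dir=south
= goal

% move dir=south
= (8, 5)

Answer: (8, 5)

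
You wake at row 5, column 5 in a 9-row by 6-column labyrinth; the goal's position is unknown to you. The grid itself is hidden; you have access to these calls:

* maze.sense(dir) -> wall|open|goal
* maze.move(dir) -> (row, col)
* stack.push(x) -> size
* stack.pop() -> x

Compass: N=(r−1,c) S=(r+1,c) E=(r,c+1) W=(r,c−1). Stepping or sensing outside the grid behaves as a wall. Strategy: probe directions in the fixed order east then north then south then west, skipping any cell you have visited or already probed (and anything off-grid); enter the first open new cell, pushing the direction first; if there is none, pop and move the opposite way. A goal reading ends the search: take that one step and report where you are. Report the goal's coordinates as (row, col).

// sense(dir=north) : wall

// sense(dir=south) : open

// push(x=south) : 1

// move(dir=south) : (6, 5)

// sense(dir=south) : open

// push(x=south) : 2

// move(dir=south) : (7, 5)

// sense(dir=south) : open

// push(x=south) : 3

// move(dir=south) : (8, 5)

// sense(dir=west) : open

// push(x=west) : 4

// move(dir=west) : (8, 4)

// sense(dir=north) : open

// push(x=north) : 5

// move(dir=north) : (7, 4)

// sense(dir=north) : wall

// sense(dir=west) : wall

// pop() : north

// move(dir=south) : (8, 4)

// sense(dir=west) : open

// push(x=west) : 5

// move(dir=west) : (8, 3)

// sense(dir=west) : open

// push(x=west) : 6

// move(dir=west) : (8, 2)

// sense(dir=north) : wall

// sense(dir=west) : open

// push(x=west) : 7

// move(dir=west) : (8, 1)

// sense(dir=north) : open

// push(x=north) : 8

// move(dir=north) : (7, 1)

// sense(dir=north) : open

// push(x=north) : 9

// move(dir=north) : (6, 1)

// sense(dir=east) : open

// push(x=east) : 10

// move(dir=east) : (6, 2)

// sense(dir=east) : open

// push(x=east) : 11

// move(dir=east) : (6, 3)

// sense(dir=north) : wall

// pop() : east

// move(dir=west) : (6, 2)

// sense(dir=north) : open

// push(x=north) : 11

// move(dir=north) : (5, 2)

// sense(dir=north) : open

// push(x=north) : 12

// move(dir=north) : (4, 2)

// sense(dir=east) : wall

// sense(dir=north) : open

// push(x=north) : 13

// move(dir=north) : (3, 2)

// sense(dir=east) : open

// push(x=east) : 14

// move(dir=east) : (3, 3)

// sense(dir=east) : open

// push(x=east) : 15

// move(dir=east) : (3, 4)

// sense(dir=east) : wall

// sense(dir=north) : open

// push(x=north) : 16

// move(dir=north) : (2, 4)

// sense(dir=east) : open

// push(x=east) : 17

// move(dir=east) : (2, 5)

// sense(dir=north) : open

// push(x=north) : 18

// move(dir=north) : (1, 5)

// sense(dir=north) : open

// push(x=north) : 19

// move(dir=north) : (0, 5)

// sense(dir=west) : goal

// move(dir=west) : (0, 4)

Answer: (0, 4)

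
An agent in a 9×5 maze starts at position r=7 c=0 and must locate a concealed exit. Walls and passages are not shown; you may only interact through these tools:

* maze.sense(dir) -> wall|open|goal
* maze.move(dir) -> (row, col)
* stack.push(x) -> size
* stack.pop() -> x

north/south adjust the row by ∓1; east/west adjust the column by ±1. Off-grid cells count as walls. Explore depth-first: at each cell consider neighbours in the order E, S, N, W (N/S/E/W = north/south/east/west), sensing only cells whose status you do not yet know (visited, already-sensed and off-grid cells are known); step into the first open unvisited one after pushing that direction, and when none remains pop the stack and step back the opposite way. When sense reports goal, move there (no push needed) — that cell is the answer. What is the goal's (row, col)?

==> sense(dir: east)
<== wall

==> sense(dir: south)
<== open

==> push(x: south)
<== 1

==> move(dir: south)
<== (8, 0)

==> sense(dir: east)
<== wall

==> pop()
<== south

==> move(dir: north)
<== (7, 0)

==> sense(dir: north)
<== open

==> push(x: north)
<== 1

==> move(dir: north)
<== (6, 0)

==> sense(dir: east)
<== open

==> push(x: east)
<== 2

==> move(dir: east)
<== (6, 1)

==> sense(dir: east)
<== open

==> push(x: east)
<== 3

==> move(dir: east)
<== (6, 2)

==> sense(dir: east)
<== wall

==> sense(dir: south)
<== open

==> push(x: south)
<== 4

==> move(dir: south)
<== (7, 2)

==> sense(dir: east)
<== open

==> push(x: east)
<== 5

==> move(dir: east)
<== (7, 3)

==> sense(dir: east)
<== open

==> push(x: east)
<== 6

==> move(dir: east)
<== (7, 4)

==> sense(dir: south)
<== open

==> push(x: south)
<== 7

==> move(dir: south)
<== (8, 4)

==> sense(dir: west)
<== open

==> push(x: west)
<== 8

==> move(dir: west)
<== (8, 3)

==> sense(dir: west)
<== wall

==> pop()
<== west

==> move(dir: east)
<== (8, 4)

==> pop()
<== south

==> move(dir: north)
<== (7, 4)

==> sense(dir: north)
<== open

==> push(x: north)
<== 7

==> move(dir: north)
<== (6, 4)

==> sense(dir: north)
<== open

==> push(x: north)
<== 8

==> move(dir: north)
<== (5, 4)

==> sense(dir: north)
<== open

==> push(x: north)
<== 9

==> move(dir: north)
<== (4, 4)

==> sense(dir: north)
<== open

==> push(x: north)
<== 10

==> move(dir: north)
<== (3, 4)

==> sense(dir: north)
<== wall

==> sense(dir: west)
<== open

==> push(x: west)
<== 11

==> move(dir: west)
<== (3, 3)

==> sense(dir: south)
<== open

==> push(x: south)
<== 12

==> move(dir: south)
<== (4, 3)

==> sense(dir: south)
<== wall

==> sense(dir: west)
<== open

==> push(x: west)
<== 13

==> move(dir: west)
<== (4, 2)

==> sense(dir: south)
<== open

==> push(x: south)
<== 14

==> move(dir: south)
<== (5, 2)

==> sense(dir: west)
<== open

==> push(x: west)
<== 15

==> move(dir: west)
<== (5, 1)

==> sense(dir: north)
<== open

==> push(x: north)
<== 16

==> move(dir: north)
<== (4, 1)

==> sense(dir: north)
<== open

==> push(x: north)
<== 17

==> move(dir: north)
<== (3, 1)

==> sense(dir: east)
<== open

==> push(x: east)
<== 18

==> move(dir: east)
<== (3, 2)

==> sense(dir: north)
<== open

==> push(x: north)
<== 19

==> move(dir: north)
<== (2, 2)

==> sense(dir: east)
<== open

==> push(x: east)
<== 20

==> move(dir: east)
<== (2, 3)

==> sense(dir: north)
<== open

==> push(x: north)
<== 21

==> move(dir: north)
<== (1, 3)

==> sense(dir: east)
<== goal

==> move(dir: east)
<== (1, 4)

Answer: (1, 4)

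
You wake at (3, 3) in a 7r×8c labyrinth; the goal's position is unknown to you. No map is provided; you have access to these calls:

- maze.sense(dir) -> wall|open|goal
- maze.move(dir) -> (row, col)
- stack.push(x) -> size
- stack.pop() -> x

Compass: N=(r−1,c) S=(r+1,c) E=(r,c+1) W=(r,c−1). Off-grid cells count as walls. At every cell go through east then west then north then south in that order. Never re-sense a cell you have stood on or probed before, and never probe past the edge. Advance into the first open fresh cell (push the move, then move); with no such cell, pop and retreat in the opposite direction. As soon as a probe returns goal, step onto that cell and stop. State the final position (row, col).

→ maze.sense(dir='east')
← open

→ stack.push(x='east')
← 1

→ maze.move(dir='east')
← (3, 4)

→ maze.sense(dir='east')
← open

→ stack.push(x='east')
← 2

→ maze.move(dir='east')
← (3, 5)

→ maze.sense(dir='east')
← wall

→ maze.sense(dir='north')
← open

→ stack.push(x='north')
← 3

→ maze.move(dir='north')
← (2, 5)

→ maze.sense(dir='east')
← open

→ stack.push(x='east')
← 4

→ maze.move(dir='east')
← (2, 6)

→ maze.sense(dir='east')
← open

→ stack.push(x='east')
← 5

→ maze.move(dir='east')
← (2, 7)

→ maze.sense(dir='north')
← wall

→ maze.sense(dir='south')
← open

→ stack.push(x='south')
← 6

→ maze.move(dir='south')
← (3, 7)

→ maze.sense(dir='south')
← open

→ stack.push(x='south')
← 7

→ maze.move(dir='south')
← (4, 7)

→ maze.sense(dir='west')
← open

→ stack.push(x='west')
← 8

→ maze.move(dir='west')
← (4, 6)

→ maze.sense(dir='west')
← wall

→ maze.sense(dir='south')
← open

→ stack.push(x='south')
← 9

→ maze.move(dir='south')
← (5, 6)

→ maze.sense(dir='east')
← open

→ stack.push(x='east')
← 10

→ maze.move(dir='east')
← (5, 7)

→ maze.sense(dir='south')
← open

→ stack.push(x='south')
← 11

→ maze.move(dir='south')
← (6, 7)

→ maze.sense(dir='west')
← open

→ stack.push(x='west')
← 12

→ maze.move(dir='west')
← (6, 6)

→ maze.sense(dir='west')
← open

→ stack.push(x='west')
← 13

→ maze.move(dir='west')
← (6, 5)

→ maze.sense(dir='west')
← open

→ stack.push(x='west')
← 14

→ maze.move(dir='west')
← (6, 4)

→ maze.sense(dir='west')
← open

→ stack.push(x='west')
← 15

→ maze.move(dir='west')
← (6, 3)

→ maze.sense(dir='west')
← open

→ stack.push(x='west')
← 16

→ maze.move(dir='west')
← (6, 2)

→ maze.sense(dir='west')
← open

→ stack.push(x='west')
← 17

→ maze.move(dir='west')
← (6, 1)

→ maze.sense(dir='west')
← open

→ stack.push(x='west')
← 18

→ maze.move(dir='west')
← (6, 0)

→ maze.sense(dir='north')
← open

→ stack.push(x='north')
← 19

→ maze.move(dir='north')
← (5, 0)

→ maze.sense(dir='east')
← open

→ stack.push(x='east')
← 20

→ maze.move(dir='east')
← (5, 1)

→ maze.sense(dir='east')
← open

→ stack.push(x='east')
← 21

→ maze.move(dir='east')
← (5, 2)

→ maze.sense(dir='east')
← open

→ stack.push(x='east')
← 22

→ maze.move(dir='east')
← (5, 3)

→ maze.sense(dir='east')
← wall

→ maze.sense(dir='north')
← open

→ stack.push(x='north')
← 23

→ maze.move(dir='north')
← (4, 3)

→ maze.sense(dir='east')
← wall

→ maze.sense(dir='west')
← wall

→ stack.pop()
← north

→ maze.move(dir='south')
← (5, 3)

→ stack.pop()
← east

→ maze.move(dir='west')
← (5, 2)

→ stack.pop()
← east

→ maze.move(dir='west')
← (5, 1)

→ maze.sense(dir='north')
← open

→ stack.push(x='north')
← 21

→ maze.move(dir='north')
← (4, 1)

→ maze.sense(dir='west')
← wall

→ maze.sense(dir='north')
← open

→ stack.push(x='north')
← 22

→ maze.move(dir='north')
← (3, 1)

→ maze.sense(dir='east')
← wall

→ maze.sense(dir='west')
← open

→ stack.push(x='west')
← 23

→ maze.move(dir='west')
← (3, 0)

→ maze.sense(dir='north')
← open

→ stack.push(x='north')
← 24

→ maze.move(dir='north')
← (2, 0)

→ maze.sense(dir='east')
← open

→ stack.push(x='east')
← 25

→ maze.move(dir='east')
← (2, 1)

→ maze.sense(dir='east')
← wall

→ maze.sense(dir='north')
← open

→ stack.push(x='north')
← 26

→ maze.move(dir='north')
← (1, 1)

→ maze.sense(dir='east')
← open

→ stack.push(x='east')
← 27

→ maze.move(dir='east')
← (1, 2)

→ maze.sense(dir='east')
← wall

→ maze.sense(dir='north')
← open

→ stack.push(x='north')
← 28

→ maze.move(dir='north')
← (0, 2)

→ maze.sense(dir='east')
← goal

→ maze.move(dir='east')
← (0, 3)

Answer: (0, 3)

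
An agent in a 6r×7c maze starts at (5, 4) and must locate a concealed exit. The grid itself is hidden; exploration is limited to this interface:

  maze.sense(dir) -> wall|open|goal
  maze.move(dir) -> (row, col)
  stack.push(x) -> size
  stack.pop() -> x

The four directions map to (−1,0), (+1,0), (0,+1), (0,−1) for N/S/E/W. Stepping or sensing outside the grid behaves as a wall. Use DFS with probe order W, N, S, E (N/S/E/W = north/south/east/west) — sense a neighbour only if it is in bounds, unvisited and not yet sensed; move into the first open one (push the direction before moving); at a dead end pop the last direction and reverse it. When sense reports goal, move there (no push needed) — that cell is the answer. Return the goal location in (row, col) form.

% maze.sense(dir: west) -> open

% stack.push(x: west) -> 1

% maze.move(dir: west) -> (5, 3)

% maze.sense(dir: west) -> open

% stack.push(x: west) -> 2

% maze.move(dir: west) -> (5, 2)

% maze.sense(dir: west) -> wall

% maze.sense(dir: north) -> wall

% stack.pop() -> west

% maze.move(dir: east) -> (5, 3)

% maze.sense(dir: north) -> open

% stack.push(x: north) -> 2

% maze.move(dir: north) -> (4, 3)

% maze.sense(dir: north) -> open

% stack.push(x: north) -> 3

% maze.move(dir: north) -> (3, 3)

% maze.sense(dir: west) -> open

% stack.push(x: west) -> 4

% maze.move(dir: west) -> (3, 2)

% maze.sense(dir: west) -> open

% stack.push(x: west) -> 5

% maze.move(dir: west) -> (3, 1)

% maze.sense(dir: west) -> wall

% maze.sense(dir: north) -> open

% stack.push(x: north) -> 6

% maze.move(dir: north) -> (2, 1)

% maze.sense(dir: west) -> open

% stack.push(x: west) -> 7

% maze.move(dir: west) -> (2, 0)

% maze.sense(dir: north) -> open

% stack.push(x: north) -> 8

% maze.move(dir: north) -> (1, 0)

% maze.sense(dir: north) -> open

% stack.push(x: north) -> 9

% maze.move(dir: north) -> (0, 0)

% maze.sense(dir: east) -> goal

% maze.move(dir: east) -> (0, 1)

Answer: (0, 1)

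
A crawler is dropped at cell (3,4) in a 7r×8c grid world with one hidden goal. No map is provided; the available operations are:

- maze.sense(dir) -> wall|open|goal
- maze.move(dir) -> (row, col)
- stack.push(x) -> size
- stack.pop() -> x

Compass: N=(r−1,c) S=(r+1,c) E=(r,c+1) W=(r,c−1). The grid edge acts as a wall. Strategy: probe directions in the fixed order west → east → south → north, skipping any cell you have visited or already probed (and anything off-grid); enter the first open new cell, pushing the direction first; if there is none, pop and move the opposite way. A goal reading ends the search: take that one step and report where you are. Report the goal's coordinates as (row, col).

-- 1. maze.sense(dir='west') : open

-- 2. stack.push(x='west') : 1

-- 3. maze.move(dir='west') : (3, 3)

-- 4. maze.sense(dir='west') : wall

-- 5. maze.sense(dir='south') : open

-- 6. stack.push(x='south') : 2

-- 7. maze.move(dir='south') : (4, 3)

-- 8. maze.sense(dir='west') : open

-- 9. stack.push(x='west') : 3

-- 10. maze.move(dir='west') : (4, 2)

-- 11. maze.sense(dir='west') : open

-- 12. stack.push(x='west') : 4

-- 13. maze.move(dir='west') : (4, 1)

-- 14. maze.sense(dir='west') : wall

-- 15. maze.sense(dir='south') : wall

-- 16. maze.sense(dir='north') : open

-- 17. stack.push(x='north') : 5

-- 18. maze.move(dir='north') : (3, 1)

-- 19. maze.sense(dir='west') : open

-- 20. stack.push(x='west') : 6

-- 21. maze.move(dir='west') : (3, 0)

-- 22. maze.sense(dir='north') : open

-- 23. stack.push(x='north') : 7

-- 24. maze.move(dir='north') : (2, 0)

-- 25. maze.sense(dir='east') : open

-- 26. stack.push(x='east') : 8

-- 27. maze.move(dir='east') : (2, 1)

-- 28. maze.sense(dir='east') : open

-- 29. stack.push(x='east') : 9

-- 30. maze.move(dir='east') : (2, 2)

-- 31. maze.sense(dir='east') : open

-- 32. stack.push(x='east') : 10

-- 33. maze.move(dir='east') : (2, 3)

-- 34. maze.sense(dir='east') : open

-- 35. stack.push(x='east') : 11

-- 36. maze.move(dir='east') : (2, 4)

-- 37. maze.sense(dir='east') : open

-- 38. stack.push(x='east') : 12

-- 39. maze.move(dir='east') : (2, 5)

-- 40. maze.sense(dir='east') : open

-- 41. stack.push(x='east') : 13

-- 42. maze.move(dir='east') : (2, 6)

-- 43. maze.sense(dir='east') : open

-- 44. stack.push(x='east') : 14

-- 45. maze.move(dir='east') : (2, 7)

-- 46. maze.sense(dir='south') : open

-- 47. stack.push(x='south') : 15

-- 48. maze.move(dir='south') : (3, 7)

-- 49. maze.sense(dir='west') : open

-- 50. stack.push(x='west') : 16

-- 51. maze.move(dir='west') : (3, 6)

-- 52. maze.sense(dir='west') : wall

-- 53. maze.sense(dir='south') : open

-- 54. stack.push(x='south') : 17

-- 55. maze.move(dir='south') : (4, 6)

-- 56. maze.sense(dir='west') : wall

-- 57. maze.sense(dir='east') : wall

-- 58. maze.sense(dir='south') : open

-- 59. stack.push(x='south') : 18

-- 60. maze.move(dir='south') : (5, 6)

-- 61. maze.sense(dir='west') : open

-- 62. stack.push(x='west') : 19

-- 63. maze.move(dir='west') : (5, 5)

-- 64. maze.sense(dir='west') : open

-- 65. stack.push(x='west') : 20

-- 66. maze.move(dir='west') : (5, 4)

-- 67. maze.sense(dir='west') : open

-- 68. stack.push(x='west') : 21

-- 69. maze.move(dir='west') : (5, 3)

-- 70. maze.sense(dir='west') : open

-- 71. stack.push(x='west') : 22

-- 72. maze.move(dir='west') : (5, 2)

-- 73. maze.sense(dir='south') : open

-- 74. stack.push(x='south') : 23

-- 75. maze.move(dir='south') : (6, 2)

-- 76. maze.sense(dir='west') : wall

-- 77. maze.sense(dir='east') : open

-- 78. stack.push(x='east') : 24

-- 79. maze.move(dir='east') : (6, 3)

-- 80. maze.sense(dir='east') : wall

-- 81. stack.pop() : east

-- 82. maze.move(dir='west') : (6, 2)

-- 83. stack.pop() : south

-- 84. maze.move(dir='north') : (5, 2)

-- 85. stack.pop() : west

-- 86. maze.move(dir='east') : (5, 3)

-- 87. stack.pop() : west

-- 88. maze.move(dir='east') : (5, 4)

-- 89. maze.sense(dir='north') : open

-- 90. stack.push(x='north') : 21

-- 91. maze.move(dir='north') : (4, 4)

-- 92. stack.pop() : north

-- 93. maze.move(dir='south') : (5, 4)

-- 94. stack.pop() : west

-- 95. maze.move(dir='east') : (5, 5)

-- 96. maze.sense(dir='south') : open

-- 97. stack.push(x='south') : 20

-- 98. maze.move(dir='south') : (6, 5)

-- 99. maze.sense(dir='east') : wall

-- 100. stack.pop() : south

-- 101. maze.move(dir='north') : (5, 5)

-- 102. stack.pop() : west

-- 103. maze.move(dir='east') : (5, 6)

-- 104. maze.sense(dir='east') : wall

-- 105. stack.pop() : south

-- 106. maze.move(dir='north') : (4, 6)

-- 107. stack.pop() : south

-- 108. maze.move(dir='north') : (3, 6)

-- 109. stack.pop() : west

-- 110. maze.move(dir='east') : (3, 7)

-- 111. stack.pop() : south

-- 112. maze.move(dir='north') : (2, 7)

-- 113. maze.sense(dir='north') : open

-- 114. stack.push(x='north') : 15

-- 115. maze.move(dir='north') : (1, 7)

-- 116. maze.sense(dir='west') : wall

-- 117. maze.sense(dir='north') : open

-- 118. stack.push(x='north') : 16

-- 119. maze.move(dir='north') : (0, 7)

-- 120. maze.sense(dir='west') : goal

-- 121. maze.move(dir='west') : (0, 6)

Answer: (0, 6)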